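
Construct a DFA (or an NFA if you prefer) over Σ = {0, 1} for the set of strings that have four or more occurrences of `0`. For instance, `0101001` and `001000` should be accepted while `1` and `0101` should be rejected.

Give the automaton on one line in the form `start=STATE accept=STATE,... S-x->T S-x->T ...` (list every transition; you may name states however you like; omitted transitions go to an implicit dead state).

start=q0 accept=q4,q5 q0-0->q1 q0-1->q0 q1-0->q2 q1-1->q1 q2-0->q3 q2-1->q2 q3-0->q4 q3-1->q3 q4-0->q5 q4-1->q4 q5-0->q5 q5-1->q5

Count `0`s, saturating at 5: states q0 through q4 mean 0 through 4 `0`s seen; q5 means more than 4. Each `0` increments (capped at q5); other symbols loop. Accept from {q4, q5}.
With 6 states:
        0   1  
>  q0   q1  q0 
   q1   q2  q1 
   q2   q3  q2 
   q3   q4  q3 
 * q4   q5  q4 
 * q5   q5  q5 
(> = start, * = accepting)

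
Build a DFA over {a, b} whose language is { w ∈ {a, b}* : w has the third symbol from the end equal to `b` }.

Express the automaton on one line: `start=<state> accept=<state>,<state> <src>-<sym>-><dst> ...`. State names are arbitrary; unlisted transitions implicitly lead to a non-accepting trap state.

start=s0 accept=s11,s12,s13,s14 s0-a->s1 s0-b->s2 s1-a->s3 s1-b->s4 s2-a->s5 s2-b->s6 s3-a->s7 s3-b->s8 s4-a->s9 s4-b->s10 s5-a->s11 s5-b->s12 s6-a->s13 s6-b->s14 s7-a->s7 s7-b->s8 s8-a->s9 s8-b->s10 s9-a->s11 s9-b->s12 s10-a->s13 s10-b->s14 s11-a->s7 s11-b->s8 s12-a->s9 s12-b->s10 s13-a->s11 s13-b->s12 s14-a->s13 s14-b->s14

A DFA must remember the last 3 symbols (since which symbol is third-to-last isn't known until the input ends). Use one state per possible window of the last ≤3 symbols; accept from those whose window starts with `b`.
With 15 states:
          a    b  
>  s0     s1   s2 
   s1     s3   s4 
   s2     s5   s6 
   s3     s7   s8 
   s4     s9  s10 
   s5    s11  s12 
   s6    s13  s14 
   s7     s7   s8 
   s8     s9  s10 
   s9    s11  s12 
   s10   s13  s14 
 * s11    s7   s8 
 * s12    s9  s10 
 * s13   s11  s12 
 * s14   s13  s14 
(> = start, * = accepting)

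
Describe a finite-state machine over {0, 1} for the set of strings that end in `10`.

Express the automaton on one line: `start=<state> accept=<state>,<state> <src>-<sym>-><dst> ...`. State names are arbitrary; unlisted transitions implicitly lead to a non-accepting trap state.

Remember how much of `10` the current input suffix matches. State s0 means no match yet; s1 means the last symbol is `1`; s2 means the last 2 symbols are `10`. Only s2 accepts. On a mismatch, fall back to the longest proper suffix that is still a prefix of `10`.
        0   1  
>  s0   s0  s1 
   s1   s2  s1 
 * s2   s0  s1 
(> = start, * = accepting)

start=s0 accept=s2 s0-0->s0 s0-1->s1 s1-0->s2 s1-1->s1 s2-0->s0 s2-1->s1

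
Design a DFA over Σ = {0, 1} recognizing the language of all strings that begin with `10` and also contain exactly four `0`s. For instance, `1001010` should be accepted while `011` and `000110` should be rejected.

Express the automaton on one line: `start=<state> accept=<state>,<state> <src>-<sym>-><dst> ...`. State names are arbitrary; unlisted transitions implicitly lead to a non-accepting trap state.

start=A accept=G A-0->B A-1->C B-0->B B-1->B C-0->D C-1->B D-0->E D-1->D E-0->F E-1->E F-0->G F-1->F G-0->B G-1->G

Handle the two conditions separately and then intersect. The first has 4 states tracking whether the input so far still matches the prefix `10`; the second has 6 states tracking the count of `0`s, saturating at 5. A product state is a pair (one from each), accepting exactly when both do. Equivalent product states are then merged.
       0  1 
>  A   B  C 
   B   B  B 
   C   D  B 
   D   E  D 
   E   F  E 
   F   G  F 
 * G   B  G 
(> = start, * = accepting)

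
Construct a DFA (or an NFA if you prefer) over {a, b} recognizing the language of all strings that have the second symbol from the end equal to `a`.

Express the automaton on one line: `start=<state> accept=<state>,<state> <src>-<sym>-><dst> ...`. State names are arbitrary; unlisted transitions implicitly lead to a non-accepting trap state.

Because acceptance depends on a position counted from the end, the machine has to buffer the most recent 2 symbols. Make each state the string of the last up-to-2 symbols read; on input `x` shift the window left and append `x`. Accept when the buffered window has length 2 and begins with `a`.
        a   b  
>  s0   s1  s2 
   s1   s3  s4 
   s2   s5  s6 
 * s3   s3  s4 
 * s4   s5  s6 
   s5   s3  s4 
   s6   s5  s6 
(> = start, * = accepting)

start=s0 accept=s3,s4 s0-a->s1 s0-b->s2 s1-a->s3 s1-b->s4 s2-a->s5 s2-b->s6 s3-a->s3 s3-b->s4 s4-a->s5 s4-b->s6 s5-a->s3 s5-b->s4 s6-a->s5 s6-b->s6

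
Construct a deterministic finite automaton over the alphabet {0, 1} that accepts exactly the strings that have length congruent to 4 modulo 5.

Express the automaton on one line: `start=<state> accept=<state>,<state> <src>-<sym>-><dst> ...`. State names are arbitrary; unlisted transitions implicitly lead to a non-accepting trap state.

Only the length mod 5 matters, so use a 5-cycle: from any state, every input symbol moves to the next state, wrapping E back to A. Mark E accepting.
5 states suffice.
       0  1 
>  A   B  B 
   B   C  C 
   C   D  D 
   D   E  E 
 * E   A  A 
(> = start, * = accepting)

start=A accept=E A-0->B A-1->B B-0->C B-1->C C-0->D C-1->D D-0->E D-1->E E-0->A E-1->A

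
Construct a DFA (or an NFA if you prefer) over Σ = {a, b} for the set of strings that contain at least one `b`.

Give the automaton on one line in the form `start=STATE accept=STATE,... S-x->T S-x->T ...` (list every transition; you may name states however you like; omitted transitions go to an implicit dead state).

start=q0 accept=q1,q2 q0-a->q0 q0-b->q1 q1-a->q1 q1-b->q2 q2-a->q2 q2-b->q2

Count `b`s, saturating at 2: state q0 means no `b` yet, q1 means one `b` seen, q2 means more than one. Each `b` increments (capped at q2); other symbols loop. Accept from {q1, q2}.
With 3 states:
        a   b  
>  q0   q0  q1 
 * q1   q1  q2 
 * q2   q2  q2 
(> = start, * = accepting)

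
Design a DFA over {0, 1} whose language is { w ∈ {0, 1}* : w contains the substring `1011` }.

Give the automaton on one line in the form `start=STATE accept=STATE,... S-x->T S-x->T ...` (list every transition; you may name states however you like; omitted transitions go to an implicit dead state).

Track how much of `1011` has been matched so far: state S0 is no progress, S4 is the absorbing accept state reached once `1011` has occurred. Intermediate states record partial matches; on a mismatch, fall back to the longest reusable overlap.
5 states suffice.
        0   1  
>  S0   S0  S1 
   S1   S2  S1 
   S2   S0  S3 
   S3   S2  S4 
 * S4   S4  S4 
(> = start, * = accepting)

start=S0 accept=S4 S0-0->S0 S0-1->S1 S1-0->S2 S1-1->S1 S2-0->S0 S2-1->S3 S3-0->S2 S3-1->S4 S4-0->S4 S4-1->S4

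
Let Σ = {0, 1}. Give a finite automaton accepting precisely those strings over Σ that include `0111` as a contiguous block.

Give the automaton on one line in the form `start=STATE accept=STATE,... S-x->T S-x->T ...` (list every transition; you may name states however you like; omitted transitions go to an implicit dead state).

States S0..S3 record the length of the longest prefix of `0111` that matches the current input suffix. Reaching S4 means `0111` has been seen, and we stay there forever. Accept from S4.
5 states suffice.
        0   1  
>  S0   S1  S0 
   S1   S1  S2 
   S2   S1  S3 
   S3   S1  S4 
 * S4   S4  S4 
(> = start, * = accepting)

start=S0 accept=S4 S0-0->S1 S0-1->S0 S1-0->S1 S1-1->S2 S2-0->S1 S2-1->S3 S3-0->S1 S3-1->S4 S4-0->S4 S4-1->S4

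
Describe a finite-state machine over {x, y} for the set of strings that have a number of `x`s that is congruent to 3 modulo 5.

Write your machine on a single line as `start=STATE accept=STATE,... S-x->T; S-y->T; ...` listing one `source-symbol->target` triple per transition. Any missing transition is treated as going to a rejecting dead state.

start=S0; accept=S3; S0-x->S1; S0-y->S0; S1-x->S2; S1-y->S1; S2-x->S3; S2-y->S2; S3-x->S4; S3-y->S3; S4-x->S0; S4-y->S4

The only thing that matters is how many `x`s have appeared, reduced mod 5. Use one state per residue: S0 for 0, …, S4 for 4. Reading `x` moves to the next residue; anything else stays put. S3 is accepting.
5 states suffice.
        x   y  
>  S0   S1  S0 
   S1   S2  S1 
   S2   S3  S2 
 * S3   S4  S3 
   S4   S0  S4 
(> = start, * = accepting)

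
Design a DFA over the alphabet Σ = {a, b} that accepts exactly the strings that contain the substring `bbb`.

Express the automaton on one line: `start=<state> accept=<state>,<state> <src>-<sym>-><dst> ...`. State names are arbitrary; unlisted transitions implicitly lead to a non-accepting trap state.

States q0..q2 record the length of the longest prefix of `bbb` that matches the current input suffix. Reaching q3 means `bbb` has been seen, and we stay there forever. Accept from q3.
With 4 states:
        a   b  
>  q0   q0  q1 
   q1   q0  q2 
   q2   q0  q3 
 * q3   q3  q3 
(> = start, * = accepting)

start=q0 accept=q3 q0-a->q0 q0-b->q1 q1-a->q0 q1-b->q2 q2-a->q0 q2-b->q3 q3-a->q3 q3-b->q3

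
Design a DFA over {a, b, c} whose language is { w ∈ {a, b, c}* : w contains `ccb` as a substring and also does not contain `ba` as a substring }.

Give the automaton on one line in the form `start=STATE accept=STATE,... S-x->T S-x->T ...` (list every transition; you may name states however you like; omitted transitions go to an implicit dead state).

start=q0 accept=q5,q6 q0-a->q0 q0-b->q1 q0-c->q2 q1-a->q3 q1-b->q1 q1-c->q2 q2-a->q0 q2-b->q1 q2-c->q4 q3-a->q3 q3-b->q3 q3-c->q3 q4-a->q0 q4-b->q5 q4-c->q4 q5-a->q3 q5-b->q5 q5-c->q6 q6-a->q6 q6-b->q5 q6-c->q6

Build one automaton per condition and run them in lockstep. The first has 4 states tracking whether and how much of `ccb` has been seen; the second has 3 states tracking partial matches of the forbidden pattern `ba`. A product state is a pair (one from each), accepting exactly when both do. After merging equivalent states the machine shrinks.
        a   b   c  
>  q0   q0  q1  q2 
   q1   q3  q1  q2 
   q2   q0  q1  q4 
   q3   q3  q3  q3 
   q4   q0  q5  q4 
 * q5   q3  q5  q6 
 * q6   q6  q5  q6 
(> = start, * = accepting)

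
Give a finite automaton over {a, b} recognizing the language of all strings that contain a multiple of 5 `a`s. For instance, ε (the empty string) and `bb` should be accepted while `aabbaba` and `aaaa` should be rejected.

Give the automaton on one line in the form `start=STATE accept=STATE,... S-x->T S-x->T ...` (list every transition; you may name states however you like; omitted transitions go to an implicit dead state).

Keep the running count of `a`s modulo 5: each `a` advances along the cycle q0 → q1 → q2 → q3 → q4 → q0 while other symbols loop. Accept at q0.
With 5 states:
        a   b  
>* q0   q1  q0 
   q1   q2  q1 
   q2   q3  q2 
   q3   q4  q3 
   q4   q0  q4 
(> = start, * = accepting)

start=q0 accept=q0 q0-a->q1 q0-b->q0 q1-a->q2 q1-b->q1 q2-a->q3 q2-b->q2 q3-a->q4 q3-b->q3 q4-a->q0 q4-b->q4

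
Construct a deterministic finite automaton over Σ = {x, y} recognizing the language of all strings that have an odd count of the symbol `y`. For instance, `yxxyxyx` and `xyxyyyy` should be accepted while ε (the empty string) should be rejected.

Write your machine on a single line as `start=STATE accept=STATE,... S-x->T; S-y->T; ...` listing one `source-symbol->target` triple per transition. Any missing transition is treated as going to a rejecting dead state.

start=s0; accept=s1; s0-x->s0; s0-y->s1; s1-x->s1; s1-y->s0

Keep the running count of `y`s modulo 2: each `y` advances along the cycle s0 → s1 → s0 while other symbols loop. Accept at s1.
2 states suffice.
        x   y  
>  s0   s0  s1 
 * s1   s1  s0 
(> = start, * = accepting)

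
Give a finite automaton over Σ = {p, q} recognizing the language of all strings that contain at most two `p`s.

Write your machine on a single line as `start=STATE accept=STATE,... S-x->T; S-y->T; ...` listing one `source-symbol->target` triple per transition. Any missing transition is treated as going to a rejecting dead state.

start=s0; accept=s0,s1,s2; s0-p->s1; s0-q->s0; s1-p->s2; s1-q->s1; s2-p->s3; s2-q->s2; s3-p->s3; s3-q->s3

Count `p`s, saturating at 3: states s0 through s2 mean 0 through 2 `p`s seen; s3 means more than 2. Each `p` increments (capped at s3); other symbols loop. Accept from {s0, s1, s2}.
A 4-state machine:
        p   q  
>* s0   s1  s0 
 * s1   s2  s1 
 * s2   s3  s2 
   s3   s3  s3 
(> = start, * = accepting)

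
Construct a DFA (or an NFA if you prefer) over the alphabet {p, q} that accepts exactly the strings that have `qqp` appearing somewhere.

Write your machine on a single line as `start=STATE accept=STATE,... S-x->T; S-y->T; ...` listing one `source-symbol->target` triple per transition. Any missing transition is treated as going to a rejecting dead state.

start=s0; accept=s3; s0-p->s0; s0-q->s1; s1-p->s0; s1-q->s2; s2-p->s3; s2-q->s2; s3-p->s3; s3-q->s3

Track how much of `qqp` has been matched so far: state s0 is no progress, s3 is the absorbing accept state reached once `qqp` has occurred. Intermediate states record partial matches; on a mismatch, fall back to the longest reusable overlap.
A 4-state machine:
        p   q  
>  s0   s0  s1 
   s1   s0  s2 
   s2   s3  s2 
 * s3   s3  s3 
(> = start, * = accepting)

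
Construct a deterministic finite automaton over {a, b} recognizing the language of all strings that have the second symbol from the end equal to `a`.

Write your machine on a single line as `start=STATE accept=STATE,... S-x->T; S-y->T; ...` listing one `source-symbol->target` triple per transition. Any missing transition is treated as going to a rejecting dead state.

start=q0; accept=q3,q4; q0-a->q1; q0-b->q2; q1-a->q3; q1-b->q4; q2-a->q5; q2-b->q6; q3-a->q3; q3-b->q4; q4-a->q5; q4-b->q6; q5-a->q3; q5-b->q4; q6-a->q5; q6-b->q6

A DFA must remember the last 2 symbols (since which symbol is second-to-last isn't known until the input ends). Use one state per possible window of the last ≤2 symbols; accept from those whose window starts with `a`.
With 7 states:
        a   b  
>  q0   q1  q2 
   q1   q3  q4 
   q2   q5  q6 
 * q3   q3  q4 
 * q4   q5  q6 
   q5   q3  q4 
   q6   q5  q6 
(> = start, * = accepting)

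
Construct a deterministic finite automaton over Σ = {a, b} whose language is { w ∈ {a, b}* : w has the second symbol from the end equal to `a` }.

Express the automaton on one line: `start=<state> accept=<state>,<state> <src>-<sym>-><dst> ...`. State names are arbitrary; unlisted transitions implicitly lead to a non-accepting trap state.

A DFA must remember the last 2 symbols (since which symbol is second-to-last isn't known until the input ends). Use one state per possible window of the last ≤2 symbols; accept from those whose window starts with `a`.
A 7-state machine:
        a   b  
>  q0   q1  q2 
   q1   q3  q4 
   q2   q5  q6 
 * q3   q3  q4 
 * q4   q5  q6 
   q5   q3  q4 
   q6   q5  q6 
(> = start, * = accepting)

start=q0 accept=q3,q4 q0-a->q1 q0-b->q2 q1-a->q3 q1-b->q4 q2-a->q5 q2-b->q6 q3-a->q3 q3-b->q4 q4-a->q5 q4-b->q6 q5-a->q3 q5-b->q4 q6-a->q5 q6-b->q6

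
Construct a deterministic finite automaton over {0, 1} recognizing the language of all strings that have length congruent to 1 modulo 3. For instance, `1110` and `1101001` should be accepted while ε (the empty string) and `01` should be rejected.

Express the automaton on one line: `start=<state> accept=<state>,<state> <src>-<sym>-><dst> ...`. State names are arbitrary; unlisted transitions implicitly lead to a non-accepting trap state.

Only the length mod 3 matters, so use a 3-cycle: from any state, every input symbol moves to the next state, wrapping s2 back to s0. Mark s1 accepting.
        0   1  
>  s0   s1  s1 
 * s1   s2  s2 
   s2   s0  s0 
(> = start, * = accepting)

start=s0 accept=s1 s0-0->s1 s0-1->s1 s1-0->s2 s1-1->s2 s2-0->s0 s2-1->s0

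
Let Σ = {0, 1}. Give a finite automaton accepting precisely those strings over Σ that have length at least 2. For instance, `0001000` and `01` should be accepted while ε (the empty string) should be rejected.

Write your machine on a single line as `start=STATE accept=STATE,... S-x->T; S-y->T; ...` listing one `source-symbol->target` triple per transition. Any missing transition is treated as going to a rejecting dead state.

start=A; accept=C,D; A-0->B; A-1->B; B-0->C; B-1->C; C-0->D; C-1->D; D-0->D; D-1->D

Count input length up to 3: every symbol moves from A toward D, which means 'more than 2' and absorbs. Accept from {C, D}.
With 4 states:
       0  1 
>  A   B  B 
   B   C  C 
 * C   D  D 
 * D   D  D 
(> = start, * = accepting)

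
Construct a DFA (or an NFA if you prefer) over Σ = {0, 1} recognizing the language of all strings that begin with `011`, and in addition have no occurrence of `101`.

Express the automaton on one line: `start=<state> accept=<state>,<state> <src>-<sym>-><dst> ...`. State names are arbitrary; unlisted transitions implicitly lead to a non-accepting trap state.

start=q0 accept=q6,q8,q9 q0-0->q1 q0-1->q2 q1-0->q3 q1-1->q4 q2-0->q5 q2-1->q2 q3-0->q3 q3-1->q2 q4-0->q5 q4-1->q6 q5-0->q3 q5-1->q7 q6-0->q8 q6-1->q6 q7-0->q7 q7-1->q7 q8-0->q9 q8-1->q10 q9-0->q9 q9-1->q6 q10-0->q10 q10-1->q10

Run two small machines in parallel and take their product. One (5 states) tracks whether the input so far still matches the prefix `011`; the other (4 states) tracks partial matches of the forbidden pattern `101`. Each combined state is a pair, one component from each; accept when both components accept.
11 states suffice.
          0    1  
>  q0     q1   q2 
   q1     q3   q4 
   q2     q5   q2 
   q3     q3   q2 
   q4     q5   q6 
   q5     q3   q7 
 * q6     q8   q6 
   q7     q7   q7 
 * q8     q9  q10 
 * q9     q9   q6 
   q10   q10  q10 
(> = start, * = accepting)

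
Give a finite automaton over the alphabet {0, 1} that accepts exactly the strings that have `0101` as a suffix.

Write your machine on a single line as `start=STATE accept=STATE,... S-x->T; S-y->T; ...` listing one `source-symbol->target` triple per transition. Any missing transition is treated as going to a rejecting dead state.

start=S0; accept=S4; S0-0->S1; S0-1->S0; S1-0->S1; S1-1->S2; S2-0->S3; S2-1->S0; S3-0->S1; S3-1->S4; S4-0->S3; S4-1->S0

Let each state record the length of the longest suffix of the input read so far that is also a prefix of `0101`. S1 means the last symbol is `0`; S2 means the last 2 symbols are `01`; S3 means the last 3 symbols are `010`; S4 means the last 4 symbols are `0101`. Accept only at S4, where the string currently ends in `0101`.
        0   1  
>  S0   S1  S0 
   S1   S1  S2 
   S2   S3  S0 
   S3   S1  S4 
 * S4   S3  S0 
(> = start, * = accepting)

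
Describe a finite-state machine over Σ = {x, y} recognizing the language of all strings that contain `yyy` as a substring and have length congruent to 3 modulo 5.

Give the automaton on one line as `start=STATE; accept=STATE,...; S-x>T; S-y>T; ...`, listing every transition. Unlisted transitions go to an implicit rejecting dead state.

start=S0; accept=S9; S0-x>S1; S0-y>S2; S1-x>S3; S1-y>S4; S2-x>S3; S2-y>S5; S3-x>S6; S3-y>S7; S4-x>S6; S4-y>S8; S5-x>S6; S5-y>S9; S6-x>S10; S6-y>S11; S7-x>S10; S7-y>S12; S8-x>S10; S8-y>S13; S9-x>S13; S9-y>S13; S10-x>S0; S10-y>S14; S11-x>S0; S11-y>S15; S12-x>S0; S12-y>S16; S13-x>S16; S13-y>S16; S14-x>S1; S14-y>S17; S15-x>S1; S15-y>S18; S16-x>S18; S16-y>S18; S17-x>S3; S17-y>S19; S18-x>S19; S18-y>S19; S19-x>S9; S19-y>S9

Handle the two conditions separately and then intersect. The first has 4 states tracking whether and how much of `yyy` has been seen; the second has 5 states tracking the input length modulo 5. A product state is a pair (one from each), accepting exactly when both do.
A 20-state machine:
          x    y  
>  S0     S1   S2 
   S1     S3   S4 
   S2     S3   S5 
   S3     S6   S7 
   S4     S6   S8 
   S5     S6   S9 
   S6    S10  S11 
   S7    S10  S12 
   S8    S10  S13 
 * S9    S13  S13 
   S10    S0  S14 
   S11    S0  S15 
   S12    S0  S16 
   S13   S16  S16 
   S14    S1  S17 
   S15    S1  S18 
   S16   S18  S18 
   S17    S3  S19 
   S18   S19  S19 
   S19    S9   S9 
(> = start, * = accepting)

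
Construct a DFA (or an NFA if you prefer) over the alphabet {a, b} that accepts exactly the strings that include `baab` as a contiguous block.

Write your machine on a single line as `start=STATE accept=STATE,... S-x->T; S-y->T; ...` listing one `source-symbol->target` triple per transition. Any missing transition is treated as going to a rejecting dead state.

start=q0; accept=q4; q0-a->q0; q0-b->q1; q1-a->q2; q1-b->q1; q2-a->q3; q2-b->q1; q3-a->q0; q3-b->q4; q4-a->q4; q4-b->q4

Track how much of `baab` has been matched so far: state q0 is no progress, q4 is the absorbing accept state reached once `baab` has occurred. Intermediate states record partial matches; on a mismatch, fall back to the longest reusable overlap.
5 states suffice.
        a   b  
>  q0   q0  q1 
   q1   q2  q1 
   q2   q3  q1 
   q3   q0  q4 
 * q4   q4  q4 
(> = start, * = accepting)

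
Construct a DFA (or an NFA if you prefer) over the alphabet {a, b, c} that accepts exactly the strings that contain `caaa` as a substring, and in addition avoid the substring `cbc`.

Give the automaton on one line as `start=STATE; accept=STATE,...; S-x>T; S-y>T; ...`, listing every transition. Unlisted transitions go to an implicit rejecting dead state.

Handle the two conditions separately and then intersect. The first has 5 states tracking whether and how much of `caaa` has been seen; the second has 4 states tracking partial matches of the forbidden pattern `cbc`. A product state is a pair (one from each), accepting exactly when both do.
13 states suffice.
          a    b    c  
>  s0     s0   s0   s1 
   s1     s2   s3   s1 
   s2     s4   s0   s1 
   s3     s0   s0   s5 
   s4     s6   s0   s1 
   s5     s7   s8   s5 
 * s6     s6   s6   s9 
   s7    s10   s8   s5 
   s8     s8   s8   s5 
 * s9     s6  s11   s9 
   s10   s12   s8   s5 
 * s11    s6   s6  s12 
   s12   s12  s12  s12 
(> = start, * = accepting)

start=s0; accept=s6,s9,s11; s0-a>s0; s0-b>s0; s0-c>s1; s1-a>s2; s1-b>s3; s1-c>s1; s2-a>s4; s2-b>s0; s2-c>s1; s3-a>s0; s3-b>s0; s3-c>s5; s4-a>s6; s4-b>s0; s4-c>s1; s5-a>s7; s5-b>s8; s5-c>s5; s6-a>s6; s6-b>s6; s6-c>s9; s7-a>s10; s7-b>s8; s7-c>s5; s8-a>s8; s8-b>s8; s8-c>s5; s9-a>s6; s9-b>s11; s9-c>s9; s10-a>s12; s10-b>s8; s10-c>s5; s11-a>s6; s11-b>s6; s11-c>s12; s12-a>s12; s12-b>s12; s12-c>s12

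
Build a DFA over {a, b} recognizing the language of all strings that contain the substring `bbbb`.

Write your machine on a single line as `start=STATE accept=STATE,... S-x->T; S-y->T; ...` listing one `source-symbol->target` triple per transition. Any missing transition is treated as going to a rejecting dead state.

start=S0; accept=S4; S0-a->S0; S0-b->S1; S1-a->S0; S1-b->S2; S2-a->S0; S2-b->S3; S3-a->S0; S3-b->S4; S4-a->S4; S4-b->S4

Track how much of `bbbb` has been matched so far: state S0 is no progress, S4 is the absorbing accept state reached once `bbbb` has occurred. Intermediate states record partial matches; on a mismatch, fall back to the longest reusable overlap.
A 5-state machine:
        a   b  
>  S0   S0  S1 
   S1   S0  S2 
   S2   S0  S3 
   S3   S0  S4 
 * S4   S4  S4 
(> = start, * = accepting)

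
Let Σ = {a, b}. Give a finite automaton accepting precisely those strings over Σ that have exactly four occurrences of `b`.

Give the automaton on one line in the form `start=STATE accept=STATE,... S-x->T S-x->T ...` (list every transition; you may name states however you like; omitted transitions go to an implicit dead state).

Count `b`s, saturating at 5: states S0 through S4 mean 0 through 4 `b`s seen; S5 means more than 4. Each `b` increments (capped at S5); other symbols loop. Accept from {S4}.
        a   b  
>  S0   S0  S1 
   S1   S1  S2 
   S2   S2  S3 
   S3   S3  S4 
 * S4   S4  S5 
   S5   S5  S5 
(> = start, * = accepting)

start=S0 accept=S4 S0-a->S0 S0-b->S1 S1-a->S1 S1-b->S2 S2-a->S2 S2-b->S3 S3-a->S3 S3-b->S4 S4-a->S4 S4-b->S5 S5-a->S5 S5-b->S5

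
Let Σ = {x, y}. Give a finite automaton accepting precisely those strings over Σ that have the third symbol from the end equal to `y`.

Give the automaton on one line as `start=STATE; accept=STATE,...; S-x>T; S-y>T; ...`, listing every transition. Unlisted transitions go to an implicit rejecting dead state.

start=q0; accept=q11,q12,q13,q14; q0-x>q1; q0-y>q2; q1-x>q3; q1-y>q4; q2-x>q5; q2-y>q6; q3-x>q7; q3-y>q8; q4-x>q9; q4-y>q10; q5-x>q11; q5-y>q12; q6-x>q13; q6-y>q14; q7-x>q7; q7-y>q8; q8-x>q9; q8-y>q10; q9-x>q11; q9-y>q12; q10-x>q13; q10-y>q14; q11-x>q7; q11-y>q8; q12-x>q9; q12-y>q10; q13-x>q11; q13-y>q12; q14-x>q13; q14-y>q14

A DFA must remember the last 3 symbols (since which symbol is third-to-last isn't known until the input ends). Use one state per possible window of the last ≤3 symbols; accept from those whose window starts with `y`.
          x    y  
>  q0     q1   q2 
   q1     q3   q4 
   q2     q5   q6 
   q3     q7   q8 
   q4     q9  q10 
   q5    q11  q12 
   q6    q13  q14 
   q7     q7   q8 
   q8     q9  q10 
   q9    q11  q12 
   q10   q13  q14 
 * q11    q7   q8 
 * q12    q9  q10 
 * q13   q11  q12 
 * q14   q13  q14 
(> = start, * = accepting)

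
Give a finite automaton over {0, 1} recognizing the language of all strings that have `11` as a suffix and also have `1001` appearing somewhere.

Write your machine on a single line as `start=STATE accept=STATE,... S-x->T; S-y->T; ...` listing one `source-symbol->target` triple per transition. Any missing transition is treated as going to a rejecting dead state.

Run two small machines in parallel and take their product. One (3 states) tracks how much of the suffix `11` has currently been matched; the other (5 states) tracks whether and how much of `1001` has been seen. Each combined state is a pair, one component from each; accept when both components accept.
8 states suffice.
        0   1  
>  S0   S0  S1 
   S1   S2  S3 
   S2   S4  S1 
   S3   S2  S3 
   S4   S0  S5 
   S5   S6  S7 
   S6   S6  S5 
 * S7   S6  S7 
(> = start, * = accepting)

start=S0; accept=S7; S0-0->S0; S0-1->S1; S1-0->S2; S1-1->S3; S2-0->S4; S2-1->S1; S3-0->S2; S3-1->S3; S4-0->S0; S4-1->S5; S5-0->S6; S5-1->S7; S6-0->S6; S6-1->S5; S7-0->S6; S7-1->S7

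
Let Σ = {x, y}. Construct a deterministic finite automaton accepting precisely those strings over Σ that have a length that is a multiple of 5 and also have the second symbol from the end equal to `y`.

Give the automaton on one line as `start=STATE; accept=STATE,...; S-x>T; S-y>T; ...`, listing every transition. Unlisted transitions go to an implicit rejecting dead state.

Run two small machines in parallel and take their product. The first has 5 states tracking the input length modulo 5; the second has 7 states tracking the last 2 symbols read. A product state is a pair (one from each), accepting exactly when both do. Equivalent product states are then merged.
A 7-state machine:
        x   y  
>  q0   q1  q1 
   q1   q2  q2 
   q2   q3  q3 
   q3   q4  q5 
   q4   q0  q0 
   q5   q6  q6 
 * q6   q1  q1 
(> = start, * = accepting)

start=q0; accept=q6; q0-x>q1; q0-y>q1; q1-x>q2; q1-y>q2; q2-x>q3; q2-y>q3; q3-x>q4; q3-y>q5; q4-x>q0; q4-y>q0; q5-x>q6; q5-y>q6; q6-x>q1; q6-y>q1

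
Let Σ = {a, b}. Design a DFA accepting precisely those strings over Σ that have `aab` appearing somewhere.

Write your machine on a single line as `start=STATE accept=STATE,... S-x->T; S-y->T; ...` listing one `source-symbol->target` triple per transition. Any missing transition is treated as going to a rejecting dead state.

start=s0; accept=s3; s0-a->s1; s0-b->s0; s1-a->s2; s1-b->s0; s2-a->s2; s2-b->s3; s3-a->s3; s3-b->s3

States s0..s2 record the length of the longest prefix of `aab` that matches the current input suffix. Reaching s3 means `aab` has been seen, and we stay there forever. Accept from s3.
4 states suffice.
        a   b  
>  s0   s1  s0 
   s1   s2  s0 
   s2   s2  s3 
 * s3   s3  s3 
(> = start, * = accepting)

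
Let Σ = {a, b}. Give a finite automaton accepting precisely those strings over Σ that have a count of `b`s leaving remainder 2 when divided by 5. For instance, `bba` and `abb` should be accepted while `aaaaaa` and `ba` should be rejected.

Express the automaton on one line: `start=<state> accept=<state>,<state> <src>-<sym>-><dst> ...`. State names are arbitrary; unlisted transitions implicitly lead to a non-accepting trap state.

start=s0 accept=s2 s0-a->s0 s0-b->s1 s1-a->s1 s1-b->s2 s2-a->s2 s2-b->s3 s3-a->s3 s3-b->s4 s4-a->s4 s4-b->s0

Keep the running count of `b`s modulo 5: each `b` advances along the cycle s0 → s1 → s2 → s3 → s4 → s0 while other symbols loop. Accept at s2.
5 states suffice.
        a   b  
>  s0   s0  s1 
   s1   s1  s2 
 * s2   s2  s3 
   s3   s3  s4 
   s4   s4  s0 
(> = start, * = accepting)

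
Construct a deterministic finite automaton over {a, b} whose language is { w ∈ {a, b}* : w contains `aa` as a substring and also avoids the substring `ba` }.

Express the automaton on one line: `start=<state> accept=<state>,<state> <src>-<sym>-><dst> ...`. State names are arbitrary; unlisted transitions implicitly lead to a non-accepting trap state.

Handle the two conditions separately and then intersect. One (3 states) tracks whether and how much of `aa` has been seen; the other (3 states) tracks partial matches of the forbidden pattern `ba`. Each combined state is a pair, one component from each; accept when both components accept. After merging equivalent states the machine shrinks.
        a   b  
>  S0   S1  S2 
   S1   S3  S2 
   S2   S2  S2 
 * S3   S3  S4 
 * S4   S2  S4 
(> = start, * = accepting)

start=S0 accept=S3,S4 S0-a->S1 S0-b->S2 S1-a->S3 S1-b->S2 S2-a->S2 S2-b->S2 S3-a->S3 S3-b->S4 S4-a->S2 S4-b->S4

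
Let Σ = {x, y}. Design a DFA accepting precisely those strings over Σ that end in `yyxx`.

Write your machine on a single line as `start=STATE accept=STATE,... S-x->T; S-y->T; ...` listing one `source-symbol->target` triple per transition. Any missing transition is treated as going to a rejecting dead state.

Let each state record the length of the longest suffix of the input read so far that is also a prefix of `yyxx`. S1 means the last symbol is `y`; S2 means the last 2 symbols are `yy`; S3 means the last 3 symbols are `yyx`; S4 means the last 4 symbols are `yyxx`. Accept only at S4, where the string currently ends in `yyxx`.
5 states suffice.
        x   y  
>  S0   S0  S1 
   S1   S0  S2 
   S2   S3  S2 
   S3   S4  S1 
 * S4   S0  S1 
(> = start, * = accepting)

start=S0; accept=S4; S0-x->S0; S0-y->S1; S1-x->S0; S1-y->S2; S2-x->S3; S2-y->S2; S3-x->S4; S3-y->S1; S4-x->S0; S4-y->S1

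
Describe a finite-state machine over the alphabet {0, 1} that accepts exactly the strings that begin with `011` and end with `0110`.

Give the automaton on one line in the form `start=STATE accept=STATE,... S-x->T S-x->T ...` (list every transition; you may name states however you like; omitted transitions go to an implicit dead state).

Build one automaton per condition and run them in lockstep. One (5 states) tracks whether the input so far still matches the prefix `011`; the other (5 states) tracks how much of the suffix `0110` has currently been matched. Each combined state is a pair, one component from each; accept when both components accept.
With 13 states:
          0    1  
>  q0     q1   q2 
   q1     q3   q4 
   q2     q3   q2 
   q3     q3   q5 
   q4     q3   q6 
   q5     q3   q7 
   q6     q8   q9 
   q7    q10   q2 
 * q8    q11  q12 
   q9    q11   q9 
   q10    q3   q5 
   q11   q11  q12 
   q12   q11   q6 
(> = start, * = accepting)

start=q0 accept=q8 q0-0->q1 q0-1->q2 q1-0->q3 q1-1->q4 q2-0->q3 q2-1->q2 q3-0->q3 q3-1->q5 q4-0->q3 q4-1->q6 q5-0->q3 q5-1->q7 q6-0->q8 q6-1->q9 q7-0->q10 q7-1->q2 q8-0->q11 q8-1->q12 q9-0->q11 q9-1->q9 q10-0->q3 q10-1->q5 q11-0->q11 q11-1->q12 q12-0->q11 q12-1->q6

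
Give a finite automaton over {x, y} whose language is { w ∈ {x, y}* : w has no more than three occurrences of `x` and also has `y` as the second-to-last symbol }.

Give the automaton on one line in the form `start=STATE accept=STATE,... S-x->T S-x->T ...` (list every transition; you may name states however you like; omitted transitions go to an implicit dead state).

start=A accept=F,G,J,K,N,O,P A-x->B A-y->C B-x->D B-y->E C-x->F C-y->G D-x->H D-y->I E-x->J E-y->K F-x->D F-y->E G-x->F G-y->G H-x->L H-y->M I-x->N I-y->O J-x->H J-y->I K-x->J K-y->K L-x->L L-y->L M-x->L M-y->P N-x->L N-y->M O-x->N O-y->O P-x->L P-y->P

Run two small machines in parallel and take their product. The first has 5 states tracking the count of `x`s, saturating at 4; the second has 7 states tracking the last 2 symbols read. A product state is a pair (one from each), accepting exactly when both do. Equivalent product states are then merged.
16 states suffice.
       x  y 
>  A   B  C 
   B   D  E 
   C   F  G 
   D   H  I 
   E   J  K 
 * F   D  E 
 * G   F  G 
   H   L  M 
   I   N  O 
 * J   H  I 
 * K   J  K 
   L   L  L 
   M   L  P 
 * N   L  M 
 * O   N  O 
 * P   L  P 
(> = start, * = accepting)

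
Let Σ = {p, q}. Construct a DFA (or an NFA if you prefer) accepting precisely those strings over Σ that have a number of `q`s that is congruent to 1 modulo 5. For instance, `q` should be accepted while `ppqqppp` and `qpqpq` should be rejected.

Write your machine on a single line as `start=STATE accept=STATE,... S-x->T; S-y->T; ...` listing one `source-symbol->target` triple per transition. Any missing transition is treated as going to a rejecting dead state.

The only thing that matters is how many `q`s have appeared, reduced mod 5. Use one state per residue: A for 0, …, E for 4. Reading `q` moves to the next residue; anything else stays put. B is accepting.
5 states suffice.
       p  q 
>  A   A  B 
 * B   B  C 
   C   C  D 
   D   D  E 
   E   E  A 
(> = start, * = accepting)

start=A; accept=B; A-p->A; A-q->B; B-p->B; B-q->C; C-p->C; C-q->D; D-p->D; D-q->E; E-p->E; E-q->A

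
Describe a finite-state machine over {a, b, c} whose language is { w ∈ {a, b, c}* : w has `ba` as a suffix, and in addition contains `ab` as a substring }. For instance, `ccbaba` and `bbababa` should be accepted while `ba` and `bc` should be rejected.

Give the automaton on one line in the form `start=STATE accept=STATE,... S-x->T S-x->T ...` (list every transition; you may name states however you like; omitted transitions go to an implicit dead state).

start=S0 accept=S3 S0-a->S1 S0-b->S0 S0-c->S0 S1-a->S1 S1-b->S2 S1-c->S0 S2-a->S3 S2-b->S2 S2-c->S4 S3-a->S4 S3-b->S2 S3-c->S4 S4-a->S4 S4-b->S2 S4-c->S4

Handle the two conditions separately and then intersect. The first has 3 states tracking how much of the suffix `ba` has currently been matched; the second has 3 states tracking whether and how much of `ab` has been seen. A product state is a pair (one from each), accepting exactly when both do. Equivalent product states are then merged.
5 states suffice.
        a   b   c  
>  S0   S1  S0  S0 
   S1   S1  S2  S0 
   S2   S3  S2  S4 
 * S3   S4  S2  S4 
   S4   S4  S2  S4 
(> = start, * = accepting)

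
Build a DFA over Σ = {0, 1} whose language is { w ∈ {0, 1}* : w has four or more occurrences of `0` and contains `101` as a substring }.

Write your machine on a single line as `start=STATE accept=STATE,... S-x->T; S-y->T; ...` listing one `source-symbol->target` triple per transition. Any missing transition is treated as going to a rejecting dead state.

start=S0; accept=S15; S0-0->S1; S0-1->S2; S1-0->S3; S1-1->S4; S2-0->S5; S2-1->S2; S3-0->S6; S3-1->S7; S4-0->S8; S4-1->S4; S5-0->S3; S5-1->S9; S6-0->S6; S6-1->S10; S7-0->S11; S7-1->S7; S8-0->S6; S8-1->S12; S9-0->S12; S9-1->S9; S10-0->S13; S10-1->S10; S11-0->S6; S11-1->S14; S12-0->S14; S12-1->S12; S13-0->S6; S13-1->S15; S14-0->S15; S14-1->S14; S15-0->S15; S15-1->S15

Handle the two conditions separately and then intersect. One (6 states) tracks the count of `0`s, saturating at 5; the other (4 states) tracks whether and how much of `101` has been seen. Each combined state is a pair, one component from each; accept when both components accept. Minimizing collapses redundant product states.
A 16-state machine:
          0    1  
>  S0     S1   S2 
   S1     S3   S4 
   S2     S5   S2 
   S3     S6   S7 
   S4     S8   S4 
   S5     S3   S9 
   S6     S6  S10 
   S7    S11   S7 
   S8     S6  S12 
   S9    S12   S9 
   S10   S13  S10 
   S11    S6  S14 
   S12   S14  S12 
   S13    S6  S15 
   S14   S15  S14 
 * S15   S15  S15 
(> = start, * = accepting)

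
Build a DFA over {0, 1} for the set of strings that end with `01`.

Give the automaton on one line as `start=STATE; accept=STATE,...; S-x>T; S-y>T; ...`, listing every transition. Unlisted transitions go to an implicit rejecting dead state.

start=A; accept=C; A-0>B; A-1>A; B-0>B; B-1>C; C-0>B; C-1>A

Remember how much of `01` the current input suffix matches. State A means no match yet; B means the last symbol is `0`; C means the last 2 symbols are `01`. Only C accepts. On a mismatch, fall back to the longest proper suffix that is still a prefix of `01`.
3 states suffice.
       0  1 
>  A   B  A 
   B   B  C 
 * C   B  A 
(> = start, * = accepting)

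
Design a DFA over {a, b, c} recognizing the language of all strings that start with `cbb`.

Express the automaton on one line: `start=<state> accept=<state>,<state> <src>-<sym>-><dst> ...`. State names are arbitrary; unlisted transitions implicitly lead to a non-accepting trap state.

start=S0 accept=S3 S0-a->S4 S0-b->S4 S0-c->S1 S1-a->S4 S1-b->S2 S1-c->S4 S2-a->S4 S2-b->S3 S2-c->S4 S3-a->S3 S3-b->S3 S3-c->S3 S4-a->S4 S4-b->S4 S4-c->S4

Check the first 3 symbols one by one: S0 through S2 record how many have matched `cbb` so far; any wrong symbol goes to the dead state S4. After all 3 match we enter the accepting sink S3.
5 states suffice.
        a   b   c  
>  S0   S4  S4  S1 
   S1   S4  S2  S4 
   S2   S4  S3  S4 
 * S3   S3  S3  S3 
   S4   S4  S4  S4 
(> = start, * = accepting)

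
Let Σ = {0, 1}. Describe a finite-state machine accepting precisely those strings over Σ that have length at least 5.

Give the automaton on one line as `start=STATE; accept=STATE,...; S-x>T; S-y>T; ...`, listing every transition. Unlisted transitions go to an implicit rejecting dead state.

start=S0; accept=S5,S6; S0-0>S1; S0-1>S1; S1-0>S2; S1-1>S2; S2-0>S3; S2-1>S3; S3-0>S4; S3-1>S4; S4-0>S5; S4-1>S5; S5-0>S6; S5-1>S6; S6-0>S6; S6-1>S6

We only need to distinguish lengths 0, 1, …, 5, and '>5'. Chain S0 → S1 → S2 → S3 → S4 → S5 → S6 on every symbol, with S6 looping. Accepting states: {S5, S6}.
With 7 states:
        0   1  
>  S0   S1  S1 
   S1   S2  S2 
   S2   S3  S3 
   S3   S4  S4 
   S4   S5  S5 
 * S5   S6  S6 
 * S6   S6  S6 
(> = start, * = accepting)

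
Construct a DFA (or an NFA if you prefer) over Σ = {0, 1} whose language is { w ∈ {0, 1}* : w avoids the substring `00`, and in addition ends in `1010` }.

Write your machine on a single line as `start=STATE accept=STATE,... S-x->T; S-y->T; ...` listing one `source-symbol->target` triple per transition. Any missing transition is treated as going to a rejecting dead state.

Build one automaton per condition and run them in lockstep. One (3 states) tracks partial matches of the forbidden pattern `00`; the other (5 states) tracks how much of the suffix `1010` has currently been matched. Each combined state is a pair, one component from each; accept when both components accept. After merging equivalent states the machine shrinks.
A 7-state machine:
        0   1  
>  q0   q1  q2 
   q1   q3  q2 
   q2   q4  q2 
   q3   q3  q3 
   q4   q3  q5 
   q5   q6  q2 
 * q6   q3  q5 
(> = start, * = accepting)

start=q0; accept=q6; q0-0->q1; q0-1->q2; q1-0->q3; q1-1->q2; q2-0->q4; q2-1->q2; q3-0->q3; q3-1->q3; q4-0->q3; q4-1->q5; q5-0->q6; q5-1->q2; q6-0->q3; q6-1->q5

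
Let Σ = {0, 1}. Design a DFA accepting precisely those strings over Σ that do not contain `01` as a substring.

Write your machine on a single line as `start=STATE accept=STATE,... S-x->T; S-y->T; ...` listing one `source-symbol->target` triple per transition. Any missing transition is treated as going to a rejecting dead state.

start=A; accept=A,B; A-0->B; A-1->A; B-0->B; B-1->C; C-0->C; C-1->C

Track partial matches of the forbidden pattern `01`. State C is a dead state reached once `01` has occurred; every other state accepts. A means no part of `01` is currently matched.
3 states suffice.
       0  1 
>* A   B  A 
 * B   B  C 
   C   C  C 
(> = start, * = accepting)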